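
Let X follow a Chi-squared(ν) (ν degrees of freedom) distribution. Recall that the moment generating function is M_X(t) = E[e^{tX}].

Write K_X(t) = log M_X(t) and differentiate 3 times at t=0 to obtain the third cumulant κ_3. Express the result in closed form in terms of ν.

M_X(t) = (1 - 2*t)^(-ν/2)
K_X(t) = log M_X(t) = -ν*log(1 - 2*t)/2
D^3[K](t) = -8*ν/(8*t^3 - 12*t^2 + 6*t - 1)

κ_3 = D^3[K](0) = 8*ν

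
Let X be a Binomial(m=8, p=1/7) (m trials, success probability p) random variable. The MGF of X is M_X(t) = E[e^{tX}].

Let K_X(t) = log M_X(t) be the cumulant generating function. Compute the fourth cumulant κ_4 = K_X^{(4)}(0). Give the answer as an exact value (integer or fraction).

κ_4 = K^(4)(0) = 624/2401

M_X(t) = (e^(t)/7 + 6/7)^8
K_X(t) = log M_X(t) = 8*log(e^(t)/7 + 6/7)
K^(4)(t) = (48*e^(3*t) - 1152*e^(2*t) + 1728*e^(t))/(e^(4*t) + 24*e^(3*t) + 216*e^(2*t) + 864*e^(t) + 1296)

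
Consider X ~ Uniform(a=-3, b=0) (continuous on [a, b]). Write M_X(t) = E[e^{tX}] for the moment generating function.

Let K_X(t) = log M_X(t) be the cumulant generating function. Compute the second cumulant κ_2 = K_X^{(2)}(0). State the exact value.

M_X(t) = (1 - e^(-3*t))/(3*t)
K_X(t) = log M_X(t) = -log(t) + log(1 - e^(-3*t)) - log(3)
dK/dt = (3*t - e^(3*t) + 1)/(t*e^(3*t) - t)
d^2K/dt^2 = (-9*t^2*e^(3*t) + e^(6*t) - 2*e^(3*t) + 1)/(t^2*e^(6*t) - 2*t^2*e^(3*t) + t^2)

κ_2 = d^2K/dt^2 |_{t=0} = 3/4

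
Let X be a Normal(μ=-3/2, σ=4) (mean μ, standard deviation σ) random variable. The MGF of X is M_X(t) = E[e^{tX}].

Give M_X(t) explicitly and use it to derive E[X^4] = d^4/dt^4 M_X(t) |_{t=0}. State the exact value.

E[X^4] = M^(4)(0) = 15825/16

M_X(t) = e^(8*t^2 - 3*t/2)
M^(4)(t) = (1048576*t^4*e^(8*t^2) - 393216*t^3*e^(8*t^2) + 448512*t^2*e^(8*t^2) - 77184*t*e^(8*t^2) + 15825*e^(8*t^2))*e^(-3*t/2)/16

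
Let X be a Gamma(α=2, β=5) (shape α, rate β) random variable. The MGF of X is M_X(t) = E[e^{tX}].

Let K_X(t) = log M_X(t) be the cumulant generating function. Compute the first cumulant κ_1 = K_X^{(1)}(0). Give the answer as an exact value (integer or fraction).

M_X(t) = 25/(5 - t)^2
K_X(t) = log M_X(t) = -2*log(5 - t) + 2*log(5)
dK/dt = -2/(t - 5)

κ_1 = dK/dt |_{t=0} = 2/5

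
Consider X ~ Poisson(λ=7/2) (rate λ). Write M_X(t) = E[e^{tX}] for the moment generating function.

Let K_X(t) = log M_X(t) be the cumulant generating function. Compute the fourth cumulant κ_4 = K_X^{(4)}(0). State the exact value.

κ_4 = K′′′′(0) = 7/2

M_X(t) = e^(7*e^(t)/2 - 7/2)
K_X(t) = log M_X(t) = 7*e^(t)/2 - 7/2
K′(t) = 7*e^(t)/2
K′′(t) = 7*e^(t)/2
K′′′(t) = 7*e^(t)/2
K′′′′(t) = 7*e^(t)/2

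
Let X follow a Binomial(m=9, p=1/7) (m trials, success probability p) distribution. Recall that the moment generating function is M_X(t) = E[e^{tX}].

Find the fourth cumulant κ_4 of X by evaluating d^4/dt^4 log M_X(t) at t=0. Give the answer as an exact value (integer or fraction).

κ_4 = d^4K/dt^4 |_{t=0} = 702/2401

M_X(t) = (e^(t)/7 + 6/7)^9
K_X(t) = log M_X(t) = 9*log(e^(t)/7 + 6/7)
dK/dt = 9*e^(t)/(e^(t) + 6)
d^2K/dt^2 = 54*e^(t)/(e^(2*t) + 12*e^(t) + 36)
d^3K/dt^3 = (-54*e^(2*t) + 324*e^(t))/(e^(3*t) + 18*e^(2*t) + 108*e^(t) + 216)
d^4K/dt^4 = (54*e^(3*t) - 1296*e^(2*t) + 1944*e^(t))/(e^(4*t) + 24*e^(3*t) + 216*e^(2*t) + 864*e^(t) + 1296)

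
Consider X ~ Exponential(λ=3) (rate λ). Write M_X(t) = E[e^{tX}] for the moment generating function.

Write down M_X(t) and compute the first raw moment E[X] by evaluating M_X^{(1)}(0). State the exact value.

M_X(t) = 3/(3 - t)
M^(1)(t) = 3/(t^2 - 6*t + 9)

E[X] = M^(1)(0) = 1/3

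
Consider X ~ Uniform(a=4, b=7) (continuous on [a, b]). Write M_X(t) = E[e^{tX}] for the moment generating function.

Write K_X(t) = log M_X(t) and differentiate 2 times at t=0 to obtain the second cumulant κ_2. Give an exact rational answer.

κ_2 = K′′(0) = 3/4

M_X(t) = (e^(7*t) - e^(4*t))/(3*t)
K_X(t) = log M_X(t) = -log(t) + log(e^(7*t) - e^(4*t)) - log(3)
K′(t) = (7*t*e^(3*t) - 4*t - e^(3*t) + 1)/(t*e^(3*t) - t)
K′′(t) = (-9*t^2*e^(3*t) + e^(6*t) - 2*e^(3*t) + 1)/(t^2*e^(6*t) - 2*t^2*e^(3*t) + t^2)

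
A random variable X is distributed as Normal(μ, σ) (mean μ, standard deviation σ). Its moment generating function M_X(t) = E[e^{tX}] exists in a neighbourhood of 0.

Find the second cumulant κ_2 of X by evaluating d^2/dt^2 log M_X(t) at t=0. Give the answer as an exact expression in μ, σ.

M_X(t) = e^(μ*t + σ^2*t^2/2)
K_X(t) = log M_X(t) = μ*t + σ^2*t^2/2
K^(2)(t) = σ^2

κ_2 = K^(2)(0) = σ^2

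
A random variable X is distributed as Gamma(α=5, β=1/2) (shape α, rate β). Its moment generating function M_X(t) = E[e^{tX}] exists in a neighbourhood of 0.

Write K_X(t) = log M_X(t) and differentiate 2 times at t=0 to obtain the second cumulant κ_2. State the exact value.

M_X(t) = 1/(32*(1/2 - t)^5)
K_X(t) = log M_X(t) = -5*log(1/2 - t) - 5*log(2)
D^2[K](t) = 20/(4*t^2 - 4*t + 1)

κ_2 = D^2[K](0) = 20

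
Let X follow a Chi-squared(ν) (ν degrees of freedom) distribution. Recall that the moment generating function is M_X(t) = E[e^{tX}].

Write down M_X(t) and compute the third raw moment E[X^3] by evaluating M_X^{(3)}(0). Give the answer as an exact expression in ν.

E[X^3] = M′′′(0) = ν*(ν^2 + 6*ν + 8)

M_X(t) = (1 - 2*t)^(-ν/2)
M′(t) = -ν/(2*t*(1 - 2*t)^(ν/2) - (1 - 2*t)^(ν/2))
M′′(t) = (ν^2 + 2*ν)/(4*t^2*(1 - 2*t)^(ν/2) - 4*t*(1 - 2*t)^(ν/2) + (1 - 2*t)^(ν/2))
M′′′(t) = (-ν^3 - 6*ν^2 - 8*ν)/(8*t^3*(1 - 2*t)^(ν/2) - 12*t^2*(1 - 2*t)^(ν/2) + 6*t*(1 - 2*t)^(ν/2) - (1 - 2*t)^(ν/2))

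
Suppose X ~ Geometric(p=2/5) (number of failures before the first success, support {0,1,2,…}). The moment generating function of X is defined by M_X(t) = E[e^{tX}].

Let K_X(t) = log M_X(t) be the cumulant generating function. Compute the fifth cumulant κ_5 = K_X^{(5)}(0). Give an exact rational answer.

M_X(t) = 2/(5*(1 - 3*e^(t)/5))
K_X(t) = log M_X(t) = -log(1 - 3*e^(t)/5) - log(5) + log(2)
K^(5)(t) = (-405*e^(4*t) - 7425*e^(3*t) - 12375*e^(2*t) - 1875*e^(t))/(243*e^(5*t) - 2025*e^(4*t) + 6750*e^(3*t) - 11250*e^(2*t) + 9375*e^(t) - 3125)

κ_5 = K^(5)(0) = 690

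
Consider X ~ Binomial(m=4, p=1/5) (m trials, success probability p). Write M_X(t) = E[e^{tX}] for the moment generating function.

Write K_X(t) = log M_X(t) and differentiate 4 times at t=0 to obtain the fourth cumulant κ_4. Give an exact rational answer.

M_X(t) = (e^(t)/5 + 4/5)^4
K_X(t) = log M_X(t) = 4*log(e^(t)/5 + 4/5)
K′(t) = 4*e^(t)/(e^(t) + 4)
K′′(t) = 16*e^(t)/(e^(2*t) + 8*e^(t) + 16)
K′′′(t) = (-16*e^(2*t) + 64*e^(t))/(e^(3*t) + 12*e^(2*t) + 48*e^(t) + 64)
K′′′′(t) = (16*e^(3*t) - 256*e^(2*t) + 256*e^(t))/(e^(4*t) + 16*e^(3*t) + 96*e^(2*t) + 256*e^(t) + 256)

κ_4 = K′′′′(0) = 16/625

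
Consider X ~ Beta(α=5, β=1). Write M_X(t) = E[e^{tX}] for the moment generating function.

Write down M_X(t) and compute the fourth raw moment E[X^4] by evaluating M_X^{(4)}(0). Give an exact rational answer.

M_X(t) = ₁F₁(5; 6; t)
dM/dt = 5*₁F₁(6; 7; t)/6
d^2M/dt^2 = 5*₁F₁(7; 8; t)/7
d^3M/dt^3 = 5*₁F₁(8; 9; t)/8
d^4M/dt^4 = 5*₁F₁(9; 10; t)/9

E[X^4] = d^4M/dt^4 |_{t=0} = 5/9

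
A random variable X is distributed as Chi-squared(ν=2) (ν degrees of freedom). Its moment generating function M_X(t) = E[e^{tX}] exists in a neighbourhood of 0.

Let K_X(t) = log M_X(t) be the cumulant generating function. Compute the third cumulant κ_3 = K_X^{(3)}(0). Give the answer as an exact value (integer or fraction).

κ_3 = K′′′(0) = 16

M_X(t) = 1/(1 - 2*t)
K_X(t) = log M_X(t) = -log(1 - 2*t)
K′(t) = -2/(2*t - 1)
K′′(t) = 4/(4*t^2 - 4*t + 1)
K′′′(t) = -16/(8*t^3 - 12*t^2 + 6*t - 1)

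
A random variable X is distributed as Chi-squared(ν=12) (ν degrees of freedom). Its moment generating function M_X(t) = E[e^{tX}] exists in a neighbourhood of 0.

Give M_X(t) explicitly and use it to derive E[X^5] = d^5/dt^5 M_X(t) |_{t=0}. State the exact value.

E[X^5] = D^5[M](0) = 967680

M_X(t) = (1 - 2*t)^(-6)
D^5[M](t) = -967680/(2048*t^11 - 11264*t^10 + 28160*t^9 - 42240*t^8 + 42240*t^7 - 29568*t^6 + 14784*t^5 - 5280*t^4 + 1320*t^3 - 220*t^2 + 22*t - 1)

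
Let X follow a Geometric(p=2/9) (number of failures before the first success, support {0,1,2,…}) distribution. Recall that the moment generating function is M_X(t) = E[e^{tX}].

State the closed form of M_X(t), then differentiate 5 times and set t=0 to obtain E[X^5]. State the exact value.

M_X(t) = 2/(9*(1 - 7*e^(t)/9))

E[X^5] = M^(5)(0) = 211687/2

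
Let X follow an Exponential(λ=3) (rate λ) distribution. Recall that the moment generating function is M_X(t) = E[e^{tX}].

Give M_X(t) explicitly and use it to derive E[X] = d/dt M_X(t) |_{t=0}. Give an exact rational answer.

E[X] = M′(0) = 1/3

M_X(t) = 3/(3 - t)
M′(t) = 3/(t^2 - 6*t + 9)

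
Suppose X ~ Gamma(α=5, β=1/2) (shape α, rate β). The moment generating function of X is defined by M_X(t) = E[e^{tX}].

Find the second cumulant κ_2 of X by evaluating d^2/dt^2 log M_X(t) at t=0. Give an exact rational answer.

M_X(t) = 1/(32*(1/2 - t)^5)
K_X(t) = log M_X(t) = -5*log(1/2 - t) - 5*log(2)
dK/dt = -10/(2*t - 1)
d^2K/dt^2 = 20/(4*t^2 - 4*t + 1)

κ_2 = d^2K/dt^2 |_{t=0} = 20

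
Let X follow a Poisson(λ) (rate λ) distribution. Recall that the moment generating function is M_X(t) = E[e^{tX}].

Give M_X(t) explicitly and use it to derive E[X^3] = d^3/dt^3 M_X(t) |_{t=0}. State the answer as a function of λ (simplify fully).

E[X^3] = d^3M/dt^3 |_{t=0} = λ*(λ^2 + 3*λ + 1)

M_X(t) = e^(λ*(e^(t) - 1))
dM/dt = λ*e^(-λ)*e^(t)*e^(λ*e^(t))
d^2M/dt^2 = (λ^2*e^(2*t)*e^(λ*e^(t)) + λ*e^(t)*e^(λ*e^(t)))*e^(-λ)
d^3M/dt^3 = (λ^3*e^(3*t)*e^(λ*e^(t)) + 3*λ^2*e^(2*t)*e^(λ*e^(t)) + λ*e^(t)*e^(λ*e^(t)))*e^(-λ)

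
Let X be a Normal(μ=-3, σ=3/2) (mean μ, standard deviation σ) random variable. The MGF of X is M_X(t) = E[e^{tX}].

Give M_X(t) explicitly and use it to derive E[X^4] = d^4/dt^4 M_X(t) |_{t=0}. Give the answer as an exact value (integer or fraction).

M_X(t) = e^(9*t^2/8 - 3*t)
M^(4)(t) = (6561*t^4*e^(9*t^2/8) - 34992*t^3*e^(9*t^2/8) + 87480*t^2*e^(9*t^2/8) - 108864*t*e^(9*t^2/8) + 55728*e^(9*t^2/8))*e^(-3*t)/256

E[X^4] = M^(4)(0) = 3483/16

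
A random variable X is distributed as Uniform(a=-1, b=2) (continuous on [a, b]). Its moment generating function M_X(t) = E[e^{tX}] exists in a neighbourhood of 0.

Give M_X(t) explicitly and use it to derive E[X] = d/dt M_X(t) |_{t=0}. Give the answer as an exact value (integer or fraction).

E[X] = M^(1)(0) = 1/2

M_X(t) = (e^(2*t) - e^(-t))/(3*t)
M^(1)(t) = (2*t*e^(3*t) + t - e^(3*t) + 1)*e^(-t)/(3*t^2)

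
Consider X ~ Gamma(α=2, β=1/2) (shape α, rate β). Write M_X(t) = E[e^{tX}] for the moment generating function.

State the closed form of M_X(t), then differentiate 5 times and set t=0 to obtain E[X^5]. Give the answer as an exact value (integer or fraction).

E[X^5] = M′′′′′(0) = 23040

M_X(t) = 1/(4*(1/2 - t)^2)
M′(t) = -4/(8*t^3 - 12*t^2 + 6*t - 1)
M′′(t) = 24/(16*t^4 - 32*t^3 + 24*t^2 - 8*t + 1)
M′′′(t) = -192/(32*t^5 - 80*t^4 + 80*t^3 - 40*t^2 + 10*t - 1)
M′′′′(t) = 1920/(64*t^6 - 192*t^5 + 240*t^4 - 160*t^3 + 60*t^2 - 12*t + 1)
M′′′′′(t) = -23040/(128*t^7 - 448*t^6 + 672*t^5 - 560*t^4 + 280*t^3 - 84*t^2 + 14*t - 1)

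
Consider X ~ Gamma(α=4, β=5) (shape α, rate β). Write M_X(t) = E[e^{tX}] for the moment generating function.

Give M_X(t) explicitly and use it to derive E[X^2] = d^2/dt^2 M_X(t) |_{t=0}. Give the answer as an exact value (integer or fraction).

E[X^2] = M^(2)(0) = 4/5

M_X(t) = 625/(5 - t)^4
M^(2)(t) = 12500/(t^6 - 30*t^5 + 375*t^4 - 2500*t^3 + 9375*t^2 - 18750*t + 15625)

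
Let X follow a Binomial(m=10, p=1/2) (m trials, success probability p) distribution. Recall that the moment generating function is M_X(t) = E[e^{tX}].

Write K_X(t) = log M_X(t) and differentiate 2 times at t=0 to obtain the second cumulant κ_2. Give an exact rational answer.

κ_2 = K′′(0) = 5/2

M_X(t) = (e^(t)/2 + 1/2)^10
K_X(t) = log M_X(t) = 10*log(e^(t)/2 + 1/2)
K′(t) = 10*e^(t)/(e^(t) + 1)
K′′(t) = 10*e^(t)/(e^(2*t) + 2*e^(t) + 1)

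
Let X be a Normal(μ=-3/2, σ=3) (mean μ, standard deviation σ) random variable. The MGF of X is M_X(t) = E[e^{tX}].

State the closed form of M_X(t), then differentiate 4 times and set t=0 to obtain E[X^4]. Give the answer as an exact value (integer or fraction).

E[X^4] = M^(4)(0) = 5913/16

M_X(t) = e^(9*t^2/2 - 3*t/2)
M^(4)(t) = (104976*t^4*e^(9*t^2/2) - 69984*t^3*e^(9*t^2/2) + 87480*t^2*e^(9*t^2/2) - 25272*t*e^(9*t^2/2) + 5913*e^(9*t^2/2))*e^(-3*t/2)/16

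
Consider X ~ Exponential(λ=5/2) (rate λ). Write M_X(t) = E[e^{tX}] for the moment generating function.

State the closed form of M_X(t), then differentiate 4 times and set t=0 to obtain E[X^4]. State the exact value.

E[X^4] = d^4M/dt^4 |_{t=0} = 384/625

M_X(t) = 5/(2*(5/2 - t))
dM/dt = 10/(4*t^2 - 20*t + 25)
d^2M/dt^2 = -40/(8*t^3 - 60*t^2 + 150*t - 125)
d^3M/dt^3 = 240/(16*t^4 - 160*t^3 + 600*t^2 - 1000*t + 625)
d^4M/dt^4 = -1920/(32*t^5 - 400*t^4 + 2000*t^3 - 5000*t^2 + 6250*t - 3125)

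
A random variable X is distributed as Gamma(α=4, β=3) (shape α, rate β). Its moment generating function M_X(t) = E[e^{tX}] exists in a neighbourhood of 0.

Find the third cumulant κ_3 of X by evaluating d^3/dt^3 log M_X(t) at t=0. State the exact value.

M_X(t) = 81/(3 - t)^4
K_X(t) = log M_X(t) = -4*log(3 - t) + 4*log(3)
K′(t) = -4/(t - 3)
K′′(t) = 4/(t^2 - 6*t + 9)
K′′′(t) = -8/(t^3 - 9*t^2 + 27*t - 27)

κ_3 = K′′′(0) = 8/27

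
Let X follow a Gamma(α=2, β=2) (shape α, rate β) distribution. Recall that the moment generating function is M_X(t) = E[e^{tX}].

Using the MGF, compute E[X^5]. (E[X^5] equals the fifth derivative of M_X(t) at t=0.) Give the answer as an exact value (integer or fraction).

E[X^5] = M^(5)(0) = 45/2

M_X(t) = 4/(2 - t)^2
M^(5)(t) = -2880/(t^7 - 14*t^6 + 84*t^5 - 280*t^4 + 560*t^3 - 672*t^2 + 448*t - 128)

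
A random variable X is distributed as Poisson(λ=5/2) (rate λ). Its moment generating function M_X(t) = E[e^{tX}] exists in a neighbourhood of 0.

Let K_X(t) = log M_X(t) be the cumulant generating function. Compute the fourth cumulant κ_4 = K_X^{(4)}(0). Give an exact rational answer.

M_X(t) = e^(5*e^(t)/2 - 5/2)
K_X(t) = log M_X(t) = 5*e^(t)/2 - 5/2
dK/dt = 5*e^(t)/2
d^2K/dt^2 = 5*e^(t)/2
d^3K/dt^3 = 5*e^(t)/2
d^4K/dt^4 = 5*e^(t)/2

κ_4 = d^4K/dt^4 |_{t=0} = 5/2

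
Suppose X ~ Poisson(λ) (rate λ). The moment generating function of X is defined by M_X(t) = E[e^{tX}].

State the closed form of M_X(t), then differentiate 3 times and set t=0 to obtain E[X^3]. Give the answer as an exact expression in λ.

E[X^3] = M′′′(0) = λ*(λ^2 + 3*λ + 1)

M_X(t) = e^(λ*(e^(t) - 1))
M′(t) = λ*e^(-λ)*e^(t)*e^(λ*e^(t))
M′′(t) = (λ^2*e^(2*t)*e^(λ*e^(t)) + λ*e^(t)*e^(λ*e^(t)))*e^(-λ)
M′′′(t) = (λ^3*e^(3*t)*e^(λ*e^(t)) + 3*λ^2*e^(2*t)*e^(λ*e^(t)) + λ*e^(t)*e^(λ*e^(t)))*e^(-λ)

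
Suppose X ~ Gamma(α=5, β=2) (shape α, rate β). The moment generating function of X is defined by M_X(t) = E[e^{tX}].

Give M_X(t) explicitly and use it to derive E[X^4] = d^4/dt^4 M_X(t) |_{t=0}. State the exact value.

M_X(t) = 32/(2 - t)^5
D^4[M](t) = -53760/(t^9 - 18*t^8 + 144*t^7 - 672*t^6 + 2016*t^5 - 4032*t^4 + 5376*t^3 - 4608*t^2 + 2304*t - 512)

E[X^4] = D^4[M](0) = 105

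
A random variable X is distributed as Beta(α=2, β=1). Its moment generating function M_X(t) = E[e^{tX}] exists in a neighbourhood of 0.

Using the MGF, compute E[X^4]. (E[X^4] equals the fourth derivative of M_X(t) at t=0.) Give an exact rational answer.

M_X(t) = ₁F₁(2; 3; t)
D^4[M](t) = ₁F₁(6; 7; t)/3

E[X^4] = D^4[M](0) = 1/3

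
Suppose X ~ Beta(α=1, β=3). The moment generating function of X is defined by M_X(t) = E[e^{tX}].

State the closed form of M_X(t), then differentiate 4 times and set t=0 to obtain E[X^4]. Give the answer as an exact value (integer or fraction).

E[X^4] = M^(4)(0) = 1/35

M_X(t) = ₁F₁(1; 4; t)
M^(4)(t) = ₁F₁(5; 8; t)/35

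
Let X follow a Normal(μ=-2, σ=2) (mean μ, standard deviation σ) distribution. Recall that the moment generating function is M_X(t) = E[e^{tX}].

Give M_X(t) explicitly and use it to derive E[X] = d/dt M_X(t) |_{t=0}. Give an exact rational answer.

E[X] = dM/dt |_{t=0} = -2

M_X(t) = e^(2*t^2 - 2*t)
dM/dt = 4*t*e^(-2*t)*e^(2*t^2) - 2*e^(-2*t)*e^(2*t^2)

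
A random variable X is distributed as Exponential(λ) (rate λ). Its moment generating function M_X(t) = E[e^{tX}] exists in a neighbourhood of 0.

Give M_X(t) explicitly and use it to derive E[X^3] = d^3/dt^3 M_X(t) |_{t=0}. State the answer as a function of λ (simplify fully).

M_X(t) = λ/(λ - t)
dM/dt = λ/(λ^2 - 2*λ*t + t^2)
d^2M/dt^2 = -2*λ/(-λ^3 + 3*λ^2*t - 3*λ*t^2 + t^3)
d^3M/dt^3 = 6*λ/(λ^4 - 4*λ^3*t + 6*λ^2*t^2 - 4*λ*t^3 + t^4)

E[X^3] = d^3M/dt^3 |_{t=0} = 6/λ^3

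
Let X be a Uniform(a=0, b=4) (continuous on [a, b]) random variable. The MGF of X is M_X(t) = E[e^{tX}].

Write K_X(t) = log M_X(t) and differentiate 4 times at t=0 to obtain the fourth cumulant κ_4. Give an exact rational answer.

κ_4 = K′′′′(0) = -32/15

M_X(t) = (e^(4*t) - 1)/(4*t)
K_X(t) = log M_X(t) = -log(t) + log(e^(4*t) - 1) - 2*log(2)
K′(t) = (4*t*e^(4*t) - e^(4*t) + 1)/(t*e^(4*t) - t)
K′′(t) = (-16*t^2*e^(4*t) + e^(8*t) - 2*e^(4*t) + 1)/(t^2*e^(8*t) - 2*t^2*e^(4*t) + t^2)
K′′′(t) = (64*t^3*e^(8*t) + 64*t^3*e^(4*t) - 2*e^(12*t) + 6*e^(8*t) - 6*e^(4*t) + 2)/(t^3*e^(12*t) - 3*t^3*e^(8*t) + 3*t^3*e^(4*t) - t^3)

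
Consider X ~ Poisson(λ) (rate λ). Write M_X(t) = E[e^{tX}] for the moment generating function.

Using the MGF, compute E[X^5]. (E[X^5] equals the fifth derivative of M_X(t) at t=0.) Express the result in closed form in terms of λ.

E[X^5] = M′′′′′(0) = λ*(λ^4 + 10*λ^3 + 25*λ^2 + 15*λ + 1)

M_X(t) = e^(λ*(e^(t) - 1))
M′(t) = λ*e^(-λ)*e^(t)*e^(λ*e^(t))
M′′(t) = (λ^2*e^(2*t)*e^(λ*e^(t)) + λ*e^(t)*e^(λ*e^(t)))*e^(-λ)
M′′′(t) = (λ^3*e^(3*t)*e^(λ*e^(t)) + 3*λ^2*e^(2*t)*e^(λ*e^(t)) + λ*e^(t)*e^(λ*e^(t)))*e^(-λ)
M′′′′(t) = (λ^4*e^(4*t)*e^(λ*e^(t)) + 6*λ^3*e^(3*t)*e^(λ*e^(t)) + 7*λ^2*e^(2*t)*e^(λ*e^(t)) + λ*e^(t)*e^(λ*e^(t)))*e^(-λ)
M′′′′′(t) = (λ^5*e^(5*t)*e^(λ*e^(t)) + 10*λ^4*e^(4*t)*e^(λ*e^(t)) + 25*λ^3*e^(3*t)*e^(λ*e^(t)) + 15*λ^2*e^(2*t)*e^(λ*e^(t)) + λ*e^(t)*e^(λ*e^(t)))*e^(-λ)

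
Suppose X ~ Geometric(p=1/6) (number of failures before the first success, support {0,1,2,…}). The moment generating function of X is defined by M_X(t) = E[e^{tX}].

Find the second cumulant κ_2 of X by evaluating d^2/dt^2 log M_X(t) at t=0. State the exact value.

M_X(t) = 1/(6*(1 - 5*e^(t)/6))
K_X(t) = log M_X(t) = -log(1 - 5*e^(t)/6) - log(6)
D^2[K](t) = 30*e^(t)/(25*e^(2*t) - 60*e^(t) + 36)

κ_2 = D^2[K](0) = 30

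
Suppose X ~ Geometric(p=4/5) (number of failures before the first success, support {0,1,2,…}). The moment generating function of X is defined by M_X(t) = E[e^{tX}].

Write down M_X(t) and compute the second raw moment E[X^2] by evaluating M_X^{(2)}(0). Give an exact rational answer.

E[X^2] = D^2[M](0) = 3/8

M_X(t) = 4/(5*(1 - e^(t)/5))
D^2[M](t) = (-4*e^(2*t) - 20*e^(t))/(e^(3*t) - 15*e^(2*t) + 75*e^(t) - 125)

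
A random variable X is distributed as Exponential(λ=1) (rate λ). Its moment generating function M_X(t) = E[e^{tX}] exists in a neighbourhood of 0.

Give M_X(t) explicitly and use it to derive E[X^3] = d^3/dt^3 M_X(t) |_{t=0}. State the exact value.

E[X^3] = M′′′(0) = 6

M_X(t) = 1/(1 - t)
M′(t) = 1/(t^2 - 2*t + 1)
M′′(t) = -2/(t^3 - 3*t^2 + 3*t - 1)
M′′′(t) = 6/(t^4 - 4*t^3 + 6*t^2 - 4*t + 1)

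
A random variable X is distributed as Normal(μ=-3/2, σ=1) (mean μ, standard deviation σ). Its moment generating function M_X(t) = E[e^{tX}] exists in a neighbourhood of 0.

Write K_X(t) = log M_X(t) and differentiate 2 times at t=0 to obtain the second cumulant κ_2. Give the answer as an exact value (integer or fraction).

M_X(t) = e^(t^2/2 - 3*t/2)
K_X(t) = log M_X(t) = t^2/2 - 3*t/2
D^2[K](t) = 1

κ_2 = D^2[K](0) = 1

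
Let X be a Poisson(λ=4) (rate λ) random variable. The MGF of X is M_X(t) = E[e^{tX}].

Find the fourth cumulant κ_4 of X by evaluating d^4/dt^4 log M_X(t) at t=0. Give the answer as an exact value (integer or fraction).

M_X(t) = e^(4*e^(t) - 4)
K_X(t) = log M_X(t) = 4*e^(t) - 4
K^(4)(t) = 4*e^(t)

κ_4 = K^(4)(0) = 4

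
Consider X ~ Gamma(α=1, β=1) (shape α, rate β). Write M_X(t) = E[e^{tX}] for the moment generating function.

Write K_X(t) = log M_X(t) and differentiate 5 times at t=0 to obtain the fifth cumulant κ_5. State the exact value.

M_X(t) = 1/(1 - t)
K_X(t) = log M_X(t) = -log(1 - t)
K^(5)(t) = -24/(t^5 - 5*t^4 + 10*t^3 - 10*t^2 + 5*t - 1)

κ_5 = K^(5)(0) = 24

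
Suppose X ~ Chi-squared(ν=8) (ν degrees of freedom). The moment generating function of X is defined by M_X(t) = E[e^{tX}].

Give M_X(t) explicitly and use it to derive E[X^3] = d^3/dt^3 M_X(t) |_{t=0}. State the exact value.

M_X(t) = (1 - 2*t)^(-4)
M^(3)(t) = -960/(128*t^7 - 448*t^6 + 672*t^5 - 560*t^4 + 280*t^3 - 84*t^2 + 14*t - 1)

E[X^3] = M^(3)(0) = 960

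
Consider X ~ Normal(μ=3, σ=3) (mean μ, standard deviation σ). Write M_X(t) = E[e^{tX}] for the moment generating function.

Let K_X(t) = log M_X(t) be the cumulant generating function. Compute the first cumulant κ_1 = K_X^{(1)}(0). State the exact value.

κ_1 = K′(0) = 3

M_X(t) = e^(9*t^2/2 + 3*t)
K_X(t) = log M_X(t) = 9*t^2/2 + 3*t
K′(t) = 9*t + 3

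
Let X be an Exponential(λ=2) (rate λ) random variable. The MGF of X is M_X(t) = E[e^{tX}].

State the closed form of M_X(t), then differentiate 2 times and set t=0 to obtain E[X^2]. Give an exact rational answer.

M_X(t) = 2/(2 - t)
D^2[M](t) = -4/(t^3 - 6*t^2 + 12*t - 8)

E[X^2] = D^2[M](0) = 1/2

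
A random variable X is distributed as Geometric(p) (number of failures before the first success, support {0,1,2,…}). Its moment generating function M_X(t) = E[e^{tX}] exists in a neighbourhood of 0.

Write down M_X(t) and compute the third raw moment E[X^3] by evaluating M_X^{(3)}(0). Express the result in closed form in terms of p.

E[X^3] = D^3[M](0) = -1 + 7/p - 12/p^2 + 6/p^3

M_X(t) = p/(-(1 - p)*e^(t) + 1)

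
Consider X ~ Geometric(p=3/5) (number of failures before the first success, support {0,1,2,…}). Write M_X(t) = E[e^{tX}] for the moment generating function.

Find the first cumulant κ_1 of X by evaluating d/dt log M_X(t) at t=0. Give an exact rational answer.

κ_1 = K′(0) = 2/3

M_X(t) = 3/(5*(1 - 2*e^(t)/5))
K_X(t) = log M_X(t) = -log(1 - 2*e^(t)/5) - log(5) + log(3)
K′(t) = -2*e^(t)/(2*e^(t) - 5)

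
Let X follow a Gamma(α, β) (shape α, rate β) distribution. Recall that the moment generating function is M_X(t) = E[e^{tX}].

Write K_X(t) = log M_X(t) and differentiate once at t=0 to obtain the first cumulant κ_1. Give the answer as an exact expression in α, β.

M_X(t) = (β/(β - t))^α
K_X(t) = log M_X(t) = α*(log(β) - log(β - t))
K^(1)(t) = -α/(-β + t)

κ_1 = K^(1)(0) = α/β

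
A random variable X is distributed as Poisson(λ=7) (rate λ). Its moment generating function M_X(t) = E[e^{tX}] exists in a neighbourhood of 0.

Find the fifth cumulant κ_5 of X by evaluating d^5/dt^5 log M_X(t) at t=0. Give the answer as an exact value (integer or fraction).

κ_5 = K^(5)(0) = 7

M_X(t) = e^(7*e^(t) - 7)
K_X(t) = log M_X(t) = 7*e^(t) - 7
K^(5)(t) = 7*e^(t)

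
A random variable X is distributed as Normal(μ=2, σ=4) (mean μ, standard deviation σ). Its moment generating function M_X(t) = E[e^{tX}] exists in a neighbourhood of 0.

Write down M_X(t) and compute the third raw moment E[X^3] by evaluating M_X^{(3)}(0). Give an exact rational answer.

E[X^3] = M′′′(0) = 104

M_X(t) = e^(8*t^2 + 2*t)
M′(t) = 16*t*e^(2*t)*e^(8*t^2) + 2*e^(2*t)*e^(8*t^2)
M′′(t) = 256*t^2*e^(2*t)*e^(8*t^2) + 64*t*e^(2*t)*e^(8*t^2) + 20*e^(2*t)*e^(8*t^2)
M′′′(t) = 4096*t^3*e^(2*t)*e^(8*t^2) + 1536*t^2*e^(2*t)*e^(8*t^2) + 960*t*e^(2*t)*e^(8*t^2) + 104*e^(2*t)*e^(8*t^2)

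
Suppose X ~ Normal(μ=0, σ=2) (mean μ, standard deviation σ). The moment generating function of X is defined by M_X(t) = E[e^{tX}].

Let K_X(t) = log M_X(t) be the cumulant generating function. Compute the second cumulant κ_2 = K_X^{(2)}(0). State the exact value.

κ_2 = d^2K/dt^2 |_{t=0} = 4

M_X(t) = e^(2*t^2)
K_X(t) = log M_X(t) = 2*t^2
dK/dt = 4*t
d^2K/dt^2 = 4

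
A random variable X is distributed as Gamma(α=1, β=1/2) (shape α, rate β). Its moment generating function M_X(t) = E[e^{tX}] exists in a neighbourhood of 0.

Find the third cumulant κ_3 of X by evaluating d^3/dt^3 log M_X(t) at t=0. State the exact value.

M_X(t) = 1/(2*(1/2 - t))
K_X(t) = log M_X(t) = -log(1/2 - t) - log(2)
K^(3)(t) = -16/(8*t^3 - 12*t^2 + 6*t - 1)

κ_3 = K^(3)(0) = 16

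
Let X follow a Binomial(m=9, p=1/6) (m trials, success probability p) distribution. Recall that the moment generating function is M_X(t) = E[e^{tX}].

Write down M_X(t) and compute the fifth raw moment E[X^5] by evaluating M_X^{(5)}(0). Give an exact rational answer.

M_X(t) = (e^(t)/6 + 5/6)^9

E[X^5] = M′′′′′(0) = 1036/9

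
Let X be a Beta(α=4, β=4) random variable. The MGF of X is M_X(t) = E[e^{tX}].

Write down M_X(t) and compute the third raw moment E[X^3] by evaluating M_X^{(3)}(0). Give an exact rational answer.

E[X^3] = M′′′(0) = 1/6

M_X(t) = ₁F₁(4; 8; t)
M′(t) = ₁F₁(5; 9; t)/2
M′′(t) = 5*₁F₁(6; 10; t)/18
M′′′(t) = ₁F₁(7; 11; t)/6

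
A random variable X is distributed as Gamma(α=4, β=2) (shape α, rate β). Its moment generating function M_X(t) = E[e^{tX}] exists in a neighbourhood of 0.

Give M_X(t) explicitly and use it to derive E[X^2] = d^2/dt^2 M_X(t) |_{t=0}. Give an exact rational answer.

E[X^2] = M′′(0) = 5

M_X(t) = 16/(2 - t)^4
M′(t) = -64/(t^5 - 10*t^4 + 40*t^3 - 80*t^2 + 80*t - 32)
M′′(t) = 320/(t^6 - 12*t^5 + 60*t^4 - 160*t^3 + 240*t^2 - 192*t + 64)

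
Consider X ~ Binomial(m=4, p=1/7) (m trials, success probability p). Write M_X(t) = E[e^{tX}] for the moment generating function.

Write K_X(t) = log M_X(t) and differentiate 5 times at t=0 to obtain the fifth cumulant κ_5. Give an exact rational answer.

M_X(t) = (e^(t)/7 + 6/7)^4
K_X(t) = log M_X(t) = 4*log(e^(t)/7 + 6/7)
K′(t) = 4*e^(t)/(e^(t) + 6)
K′′(t) = 24*e^(t)/(e^(2*t) + 12*e^(t) + 36)
K′′′(t) = (-24*e^(2*t) + 144*e^(t))/(e^(3*t) + 18*e^(2*t) + 108*e^(t) + 216)
K′′′′(t) = (24*e^(3*t) - 576*e^(2*t) + 864*e^(t))/(e^(4*t) + 24*e^(3*t) + 216*e^(2*t) + 864*e^(t) + 1296)
K′′′′′(t) = (-24*e^(4*t) + 1584*e^(3*t) - 9504*e^(2*t) + 5184*e^(t))/(e^(5*t) + 30*e^(4*t) + 360*e^(3*t) + 2160*e^(2*t) + 6480*e^(t) + 7776)

κ_5 = K′′′′′(0) = -2760/16807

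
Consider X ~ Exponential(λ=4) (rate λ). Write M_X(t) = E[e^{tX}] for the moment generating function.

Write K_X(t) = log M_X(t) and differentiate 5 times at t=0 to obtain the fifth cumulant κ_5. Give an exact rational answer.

M_X(t) = 4/(4 - t)
K_X(t) = log M_X(t) = -log(4 - t) + 2*log(2)
D^5[K](t) = -24/(t^5 - 20*t^4 + 160*t^3 - 640*t^2 + 1280*t - 1024)

κ_5 = D^5[K](0) = 3/128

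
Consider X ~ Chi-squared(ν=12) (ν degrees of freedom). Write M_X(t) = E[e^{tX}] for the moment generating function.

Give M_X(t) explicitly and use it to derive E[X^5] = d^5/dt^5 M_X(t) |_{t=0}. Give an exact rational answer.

E[X^5] = M′′′′′(0) = 967680

M_X(t) = (1 - 2*t)^(-6)
M′(t) = -12/(128*t^7 - 448*t^6 + 672*t^5 - 560*t^4 + 280*t^3 - 84*t^2 + 14*t - 1)
M′′(t) = 168/(256*t^8 - 1024*t^7 + 1792*t^6 - 1792*t^5 + 1120*t^4 - 448*t^3 + 112*t^2 - 16*t + 1)
M′′′(t) = -2688/(512*t^9 - 2304*t^8 + 4608*t^7 - 5376*t^6 + 4032*t^5 - 2016*t^4 + 672*t^3 - 144*t^2 + 18*t - 1)
M′′′′(t) = 48384/(1024*t^10 - 5120*t^9 + 11520*t^8 - 15360*t^7 + 13440*t^6 - 8064*t^5 + 3360*t^4 - 960*t^3 + 180*t^2 - 20*t + 1)
M′′′′′(t) = -967680/(2048*t^11 - 11264*t^10 + 28160*t^9 - 42240*t^8 + 42240*t^7 - 29568*t^6 + 14784*t^5 - 5280*t^4 + 1320*t^3 - 220*t^2 + 22*t - 1)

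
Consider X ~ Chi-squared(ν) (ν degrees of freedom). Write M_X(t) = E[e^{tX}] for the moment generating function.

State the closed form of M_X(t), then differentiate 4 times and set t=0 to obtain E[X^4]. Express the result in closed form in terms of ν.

M_X(t) = (1 - 2*t)^(-ν/2)
M^(4)(t) = (ν^4 + 12*ν^3 + 44*ν^2 + 48*ν)/(16*t^4*(1 - 2*t)^(ν/2) - 32*t^3*(1 - 2*t)^(ν/2) + 24*t^2*(1 - 2*t)^(ν/2) - 8*t*(1 - 2*t)^(ν/2) + (1 - 2*t)^(ν/2))

E[X^4] = M^(4)(0) = ν*(ν^3 + 12*ν^2 + 44*ν + 48)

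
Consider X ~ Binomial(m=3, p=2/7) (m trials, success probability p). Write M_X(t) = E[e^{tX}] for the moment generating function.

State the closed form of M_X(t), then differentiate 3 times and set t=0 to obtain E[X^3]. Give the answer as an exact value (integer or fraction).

E[X^3] = M^(3)(0) = 846/343

M_X(t) = (2*e^(t)/7 + 5/7)^3
M^(3)(t) = 216*e^(3*t)/343 + 480*e^(2*t)/343 + 150*e^(t)/343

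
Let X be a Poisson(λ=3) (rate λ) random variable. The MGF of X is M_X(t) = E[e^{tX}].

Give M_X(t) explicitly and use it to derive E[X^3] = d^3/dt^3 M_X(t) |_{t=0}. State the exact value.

E[X^3] = M′′′(0) = 57

M_X(t) = e^(3*e^(t) - 3)
M′(t) = 3*e^(-3)*e^(t)*e^(3*e^(t))
M′′(t) = (9*e^(2*t)*e^(3*e^(t)) + 3*e^(t)*e^(3*e^(t)))*e^(-3)
M′′′(t) = (27*e^(3*t)*e^(3*e^(t)) + 27*e^(2*t)*e^(3*e^(t)) + 3*e^(t)*e^(3*e^(t)))*e^(-3)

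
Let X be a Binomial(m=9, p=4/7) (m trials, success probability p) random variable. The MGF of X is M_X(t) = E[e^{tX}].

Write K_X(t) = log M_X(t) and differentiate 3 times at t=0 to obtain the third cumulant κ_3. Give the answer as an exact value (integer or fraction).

κ_3 = K′′′(0) = -108/343

M_X(t) = (4*e^(t)/7 + 3/7)^9
K_X(t) = log M_X(t) = 9*log(4*e^(t)/7 + 3/7)
K′(t) = 36*e^(t)/(4*e^(t) + 3)
K′′(t) = 108*e^(t)/(16*e^(2*t) + 24*e^(t) + 9)
K′′′(t) = (-432*e^(2*t) + 324*e^(t))/(64*e^(3*t) + 144*e^(2*t) + 108*e^(t) + 27)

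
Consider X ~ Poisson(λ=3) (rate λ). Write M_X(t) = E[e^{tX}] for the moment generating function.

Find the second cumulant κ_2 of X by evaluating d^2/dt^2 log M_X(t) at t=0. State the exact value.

κ_2 = D^2[K](0) = 3

M_X(t) = e^(3*e^(t) - 3)
K_X(t) = log M_X(t) = 3*e^(t) - 3
D^2[K](t) = 3*e^(t)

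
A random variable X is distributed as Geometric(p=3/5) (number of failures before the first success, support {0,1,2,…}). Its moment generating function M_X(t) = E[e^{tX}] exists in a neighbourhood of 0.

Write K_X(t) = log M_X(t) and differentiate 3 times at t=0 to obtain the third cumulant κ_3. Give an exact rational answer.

κ_3 = D^3[K](0) = 70/27

M_X(t) = 3/(5*(1 - 2*e^(t)/5))
K_X(t) = log M_X(t) = -log(1 - 2*e^(t)/5) - log(5) + log(3)
D^3[K](t) = (-20*e^(2*t) - 50*e^(t))/(8*e^(3*t) - 60*e^(2*t) + 150*e^(t) - 125)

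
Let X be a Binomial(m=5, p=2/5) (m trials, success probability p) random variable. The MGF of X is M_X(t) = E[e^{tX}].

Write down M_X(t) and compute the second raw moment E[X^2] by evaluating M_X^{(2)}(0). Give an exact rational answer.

E[X^2] = M′′(0) = 26/5

M_X(t) = (2*e^(t)/5 + 3/5)^5
M′(t) = 32*e^(5*t)/625 + 192*e^(4*t)/625 + 432*e^(3*t)/625 + 432*e^(2*t)/625 + 162*e^(t)/625
M′′(t) = 32*e^(5*t)/125 + 768*e^(4*t)/625 + 1296*e^(3*t)/625 + 864*e^(2*t)/625 + 162*e^(t)/625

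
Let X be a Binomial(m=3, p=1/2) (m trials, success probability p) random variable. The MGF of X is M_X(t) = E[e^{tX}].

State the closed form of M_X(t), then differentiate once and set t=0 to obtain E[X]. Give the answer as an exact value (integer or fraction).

E[X] = dM/dt |_{t=0} = 3/2

M_X(t) = (e^(t)/2 + 1/2)^3
dM/dt = 3*e^(3*t)/8 + 3*e^(2*t)/4 + 3*e^(t)/8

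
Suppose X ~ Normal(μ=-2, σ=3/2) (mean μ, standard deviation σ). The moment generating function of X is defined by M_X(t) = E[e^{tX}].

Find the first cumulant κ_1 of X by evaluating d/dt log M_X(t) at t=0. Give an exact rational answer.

κ_1 = dK/dt |_{t=0} = -2

M_X(t) = e^(9*t^2/8 - 2*t)
K_X(t) = log M_X(t) = 9*t^2/8 - 2*t
dK/dt = 9*t/4 - 2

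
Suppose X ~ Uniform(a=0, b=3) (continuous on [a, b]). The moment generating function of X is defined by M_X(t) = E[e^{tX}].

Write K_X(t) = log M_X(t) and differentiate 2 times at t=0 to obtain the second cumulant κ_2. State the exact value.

κ_2 = d^2K/dt^2 |_{t=0} = 3/4

M_X(t) = (e^(3*t) - 1)/(3*t)
K_X(t) = log M_X(t) = -log(t) + log(e^(3*t) - 1) - log(3)
dK/dt = (3*t*e^(3*t) - e^(3*t) + 1)/(t*e^(3*t) - t)
d^2K/dt^2 = (-9*t^2*e^(3*t) + e^(6*t) - 2*e^(3*t) + 1)/(t^2*e^(6*t) - 2*t^2*e^(3*t) + t^2)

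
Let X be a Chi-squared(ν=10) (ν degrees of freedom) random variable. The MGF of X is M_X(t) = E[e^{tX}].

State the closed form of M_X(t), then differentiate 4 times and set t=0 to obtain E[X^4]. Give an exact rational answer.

M_X(t) = (1 - 2*t)^(-5)
M^(4)(t) = -26880/(512*t^9 - 2304*t^8 + 4608*t^7 - 5376*t^6 + 4032*t^5 - 2016*t^4 + 672*t^3 - 144*t^2 + 18*t - 1)

E[X^4] = M^(4)(0) = 26880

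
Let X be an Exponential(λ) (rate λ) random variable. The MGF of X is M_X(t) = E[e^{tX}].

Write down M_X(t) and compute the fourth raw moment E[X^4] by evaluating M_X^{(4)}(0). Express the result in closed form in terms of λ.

M_X(t) = λ/(λ - t)
M′(t) = λ/(λ^2 - 2*λ*t + t^2)
M′′(t) = -2*λ/(-λ^3 + 3*λ^2*t - 3*λ*t^2 + t^3)
M′′′(t) = 6*λ/(λ^4 - 4*λ^3*t + 6*λ^2*t^2 - 4*λ*t^3 + t^4)
M′′′′(t) = -24*λ/(-λ^5 + 5*λ^4*t - 10*λ^3*t^2 + 10*λ^2*t^3 - 5*λ*t^4 + t^5)

E[X^4] = M′′′′(0) = 24/λ^4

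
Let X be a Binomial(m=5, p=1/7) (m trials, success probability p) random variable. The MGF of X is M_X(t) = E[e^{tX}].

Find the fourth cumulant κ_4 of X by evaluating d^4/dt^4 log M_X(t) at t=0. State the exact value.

κ_4 = d^4K/dt^4 |_{t=0} = 390/2401

M_X(t) = (e^(t)/7 + 6/7)^5
K_X(t) = log M_X(t) = 5*log(e^(t)/7 + 6/7)
dK/dt = 5*e^(t)/(e^(t) + 6)
d^2K/dt^2 = 30*e^(t)/(e^(2*t) + 12*e^(t) + 36)
d^3K/dt^3 = (-30*e^(2*t) + 180*e^(t))/(e^(3*t) + 18*e^(2*t) + 108*e^(t) + 216)
d^4K/dt^4 = (30*e^(3*t) - 720*e^(2*t) + 1080*e^(t))/(e^(4*t) + 24*e^(3*t) + 216*e^(2*t) + 864*e^(t) + 1296)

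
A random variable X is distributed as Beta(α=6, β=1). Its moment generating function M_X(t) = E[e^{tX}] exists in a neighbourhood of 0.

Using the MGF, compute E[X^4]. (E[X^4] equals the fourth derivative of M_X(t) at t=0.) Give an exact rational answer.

M_X(t) = ₁F₁(6; 7; t)
M′(t) = 6*₁F₁(7; 8; t)/7
M′′(t) = 3*₁F₁(8; 9; t)/4
M′′′(t) = 2*₁F₁(9; 10; t)/3
M′′′′(t) = 3*₁F₁(10; 11; t)/5

E[X^4] = M′′′′(0) = 3/5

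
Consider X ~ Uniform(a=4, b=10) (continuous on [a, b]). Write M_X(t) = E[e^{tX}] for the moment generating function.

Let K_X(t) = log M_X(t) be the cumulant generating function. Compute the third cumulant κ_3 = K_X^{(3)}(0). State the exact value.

κ_3 = K′′′(0) = 0

M_X(t) = (e^(10*t) - e^(4*t))/(6*t)
K_X(t) = log M_X(t) = -log(t) + log(e^(10*t) - e^(4*t)) - log(6)
K′(t) = (10*t*e^(6*t) - 4*t - e^(6*t) + 1)/(t*e^(6*t) - t)
K′′(t) = (-36*t^2*e^(6*t) + e^(12*t) - 2*e^(6*t) + 1)/(t^2*e^(12*t) - 2*t^2*e^(6*t) + t^2)
K′′′(t) = (216*t^3*e^(12*t) + 216*t^3*e^(6*t) - 2*e^(18*t) + 6*e^(12*t) - 6*e^(6*t) + 2)/(t^3*e^(18*t) - 3*t^3*e^(12*t) + 3*t^3*e^(6*t) - t^3)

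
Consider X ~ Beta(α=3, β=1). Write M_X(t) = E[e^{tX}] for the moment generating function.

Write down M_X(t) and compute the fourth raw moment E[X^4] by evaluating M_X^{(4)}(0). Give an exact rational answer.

E[X^4] = d^4M/dt^4 |_{t=0} = 3/7

M_X(t) = ₁F₁(3; 4; t)
dM/dt = 3*₁F₁(4; 5; t)/4
d^2M/dt^2 = 3*₁F₁(5; 6; t)/5
d^3M/dt^3 = ₁F₁(6; 7; t)/2
d^4M/dt^4 = 3*₁F₁(7; 8; t)/7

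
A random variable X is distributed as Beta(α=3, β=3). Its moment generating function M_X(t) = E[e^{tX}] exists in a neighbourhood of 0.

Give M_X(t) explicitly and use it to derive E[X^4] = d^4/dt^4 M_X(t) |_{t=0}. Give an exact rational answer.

M_X(t) = ₁F₁(3; 6; t)
dM/dt = ₁F₁(4; 7; t)/2
d^2M/dt^2 = 2*₁F₁(5; 8; t)/7
d^3M/dt^3 = 5*₁F₁(6; 9; t)/28
d^4M/dt^4 = 5*₁F₁(7; 10; t)/42

E[X^4] = d^4M/dt^4 |_{t=0} = 5/42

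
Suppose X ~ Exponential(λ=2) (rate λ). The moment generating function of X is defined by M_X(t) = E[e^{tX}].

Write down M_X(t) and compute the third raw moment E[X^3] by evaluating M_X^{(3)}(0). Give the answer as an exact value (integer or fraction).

E[X^3] = d^3M/dt^3 |_{t=0} = 3/4

M_X(t) = 2/(2 - t)
dM/dt = 2/(t^2 - 4*t + 4)
d^2M/dt^2 = -4/(t^3 - 6*t^2 + 12*t - 8)
d^3M/dt^3 = 12/(t^4 - 8*t^3 + 24*t^2 - 32*t + 16)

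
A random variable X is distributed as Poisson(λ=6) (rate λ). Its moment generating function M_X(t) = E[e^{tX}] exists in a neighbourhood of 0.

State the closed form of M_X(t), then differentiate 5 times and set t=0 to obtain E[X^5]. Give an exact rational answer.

M_X(t) = e^(6*e^(t) - 6)
M′(t) = 6*e^(-6)*e^(t)*e^(6*e^(t))
M′′(t) = (36*e^(2*t)*e^(6*e^(t)) + 6*e^(t)*e^(6*e^(t)))*e^(-6)
M′′′(t) = (216*e^(3*t)*e^(6*e^(t)) + 108*e^(2*t)*e^(6*e^(t)) + 6*e^(t)*e^(6*e^(t)))*e^(-6)
M′′′′(t) = (1296*e^(4*t)*e^(6*e^(t)) + 1296*e^(3*t)*e^(6*e^(t)) + 252*e^(2*t)*e^(6*e^(t)) + 6*e^(t)*e^(6*e^(t)))*e^(-6)
M′′′′′(t) = (7776*e^(5*t)*e^(6*e^(t)) + 12960*e^(4*t)*e^(6*e^(t)) + 5400*e^(3*t)*e^(6*e^(t)) + 540*e^(2*t)*e^(6*e^(t)) + 6*e^(t)*e^(6*e^(t)))*e^(-6)

E[X^5] = M′′′′′(0) = 26682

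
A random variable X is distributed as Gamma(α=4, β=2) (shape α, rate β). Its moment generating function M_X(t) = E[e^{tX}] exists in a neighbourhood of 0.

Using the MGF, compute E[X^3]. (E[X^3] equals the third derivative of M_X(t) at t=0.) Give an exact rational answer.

E[X^3] = d^3M/dt^3 |_{t=0} = 15

M_X(t) = 16/(2 - t)^4
dM/dt = -64/(t^5 - 10*t^4 + 40*t^3 - 80*t^2 + 80*t - 32)
d^2M/dt^2 = 320/(t^6 - 12*t^5 + 60*t^4 - 160*t^3 + 240*t^2 - 192*t + 64)
d^3M/dt^3 = -1920/(t^7 - 14*t^6 + 84*t^5 - 280*t^4 + 560*t^3 - 672*t^2 + 448*t - 128)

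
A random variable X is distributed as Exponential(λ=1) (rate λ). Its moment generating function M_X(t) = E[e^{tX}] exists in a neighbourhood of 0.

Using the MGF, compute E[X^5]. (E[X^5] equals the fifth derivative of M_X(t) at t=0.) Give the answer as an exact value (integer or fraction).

M_X(t) = 1/(1 - t)
M′(t) = 1/(t^2 - 2*t + 1)
M′′(t) = -2/(t^3 - 3*t^2 + 3*t - 1)
M′′′(t) = 6/(t^4 - 4*t^3 + 6*t^2 - 4*t + 1)
M′′′′(t) = -24/(t^5 - 5*t^4 + 10*t^3 - 10*t^2 + 5*t - 1)
M′′′′′(t) = 120/(t^6 - 6*t^5 + 15*t^4 - 20*t^3 + 15*t^2 - 6*t + 1)

E[X^5] = M′′′′′(0) = 120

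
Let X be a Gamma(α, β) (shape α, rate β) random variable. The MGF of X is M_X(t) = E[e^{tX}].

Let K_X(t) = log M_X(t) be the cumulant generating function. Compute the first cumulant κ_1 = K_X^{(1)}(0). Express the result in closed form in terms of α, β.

M_X(t) = (β/(β - t))^α
K_X(t) = log M_X(t) = α*(log(β) - log(β - t))
K′(t) = -α/(-β + t)

κ_1 = K′(0) = α/β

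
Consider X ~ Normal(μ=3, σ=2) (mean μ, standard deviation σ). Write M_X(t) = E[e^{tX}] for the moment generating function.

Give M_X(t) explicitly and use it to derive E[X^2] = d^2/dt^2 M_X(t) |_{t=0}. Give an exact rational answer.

E[X^2] = M^(2)(0) = 13

M_X(t) = e^(2*t^2 + 3*t)
M^(2)(t) = 16*t^2*e^(3*t)*e^(2*t^2) + 24*t*e^(3*t)*e^(2*t^2) + 13*e^(3*t)*e^(2*t^2)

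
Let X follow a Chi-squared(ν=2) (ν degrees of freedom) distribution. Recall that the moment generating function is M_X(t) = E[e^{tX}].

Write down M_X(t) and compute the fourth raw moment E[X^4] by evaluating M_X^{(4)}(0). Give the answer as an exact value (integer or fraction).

M_X(t) = 1/(1 - 2*t)
M^(4)(t) = -384/(32*t^5 - 80*t^4 + 80*t^3 - 40*t^2 + 10*t - 1)

E[X^4] = M^(4)(0) = 384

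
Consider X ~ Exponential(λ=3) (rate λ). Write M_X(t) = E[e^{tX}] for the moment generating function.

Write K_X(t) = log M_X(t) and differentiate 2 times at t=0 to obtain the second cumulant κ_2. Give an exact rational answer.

M_X(t) = 3/(3 - t)
K_X(t) = log M_X(t) = -log(3 - t) + log(3)
K^(2)(t) = 1/(t^2 - 6*t + 9)

κ_2 = K^(2)(0) = 1/9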